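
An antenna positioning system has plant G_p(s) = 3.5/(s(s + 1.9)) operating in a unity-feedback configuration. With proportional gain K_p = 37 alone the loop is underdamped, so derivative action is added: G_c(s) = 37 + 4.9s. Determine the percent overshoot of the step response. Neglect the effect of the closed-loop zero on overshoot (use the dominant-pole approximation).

0.818%

Forward path: (37 + 4.9s)·3.5/(s(s+1.9)). The closed-loop characteristic equation is s² + (1.9 + 3.5·4.9)s + 3.5·37 = 0.
That is s² + 19.05s + 129.5 = 0, so ω_n = 11.38 rad/s and ζ = 19.05/(2·11.38) = 0.837.
%OS = 100·exp(−πζ/√(1−ζ²)) = 0.818%.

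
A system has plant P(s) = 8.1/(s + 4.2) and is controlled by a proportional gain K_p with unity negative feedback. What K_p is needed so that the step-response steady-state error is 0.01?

K_p = 51.3

For a type-0 loop with proportional control, e_ss = 1/(1 + K_p·P(0)).
P(0) = 1.929. Require 1/(1 + K_p·1.929) = 0.01, so 1 + 1.929·K_p = 100.
K_p = (100 − 1)/1.929 = 51.3.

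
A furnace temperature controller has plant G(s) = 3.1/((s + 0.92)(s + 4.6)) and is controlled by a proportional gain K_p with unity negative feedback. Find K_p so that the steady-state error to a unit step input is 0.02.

K_p = 66.9

The loop is type 0, so e_ss(step) = 1/(1 + K_pos) with K_pos = K_p·G(0).
G(0) = 0.7325. Require 1/(1 + K_p·0.7325) = 0.02, so 1 + 0.7325·K_p = 50.
K_p = (50 − 1)/0.7325 = 66.9.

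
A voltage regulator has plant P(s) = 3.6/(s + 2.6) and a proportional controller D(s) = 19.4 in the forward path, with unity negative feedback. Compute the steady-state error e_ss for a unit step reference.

0.0359

The loop is type 0. Static position error constant K_pos = D(0)·P(0) = 19.4·1.385 = 26.86.
Steady-state error to a unit step: e_ss = 1/(1+K_pos) = 1/27.86 = 0.0359.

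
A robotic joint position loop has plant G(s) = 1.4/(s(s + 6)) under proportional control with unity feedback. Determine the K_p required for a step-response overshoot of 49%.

K_p = 131

From %OS = 100·exp(−πζ/√(1−ζ²)) = 49%, ζ = −ln(0.49)/√(π²+ln²(0.49)) = 0.2214.
Characteristic equation s² + 6s + 1.4K_p = 0 gives ζ = 6/(2√(1.4K_p)).
Setting ζ = 0.2214: √(1.4K_p) = 6/(2·0.2214) = 13.55, so K_p = 183.6/1.4 = 131.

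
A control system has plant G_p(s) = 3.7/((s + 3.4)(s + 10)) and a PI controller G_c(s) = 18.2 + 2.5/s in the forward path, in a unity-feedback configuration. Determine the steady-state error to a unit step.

0

The open loop G_c(s)G_p(s) has a pole at the origin (type 1), so the static position error constant is infinite and e_ss = 1/(1+∞) = 0.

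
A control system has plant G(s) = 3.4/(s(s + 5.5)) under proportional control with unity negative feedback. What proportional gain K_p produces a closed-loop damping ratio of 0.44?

Closed-loop characteristic equation: s² + 5.5s + K_p·3.4 = 0.
So ω_n = √(3.4K_p) and 2ζω_n = 5.5, giving ζ = 5.5/(2√(3.4K_p)).
Setting ζ = 0.44: √(3.4K_p) = 5.5/(2·0.44) = 6.25, so K_p = 39.06/3.4 = 11.5.

K_p = 11.5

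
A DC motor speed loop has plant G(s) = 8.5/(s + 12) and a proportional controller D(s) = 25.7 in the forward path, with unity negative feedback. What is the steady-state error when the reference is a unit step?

0.0521

The loop is type 0. Static position error constant K_pos = D(0)·G(0) = 25.7·0.7083 = 18.2.
Steady-state error to a unit step: e_ss = 1/(1+K_pos) = 1/19.2 = 0.0521.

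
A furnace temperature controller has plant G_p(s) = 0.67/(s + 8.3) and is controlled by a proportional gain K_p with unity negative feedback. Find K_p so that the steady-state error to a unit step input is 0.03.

K_p = 401

For a type-0 loop with proportional control, e_ss = 1/(1 + K_p·G_p(0)).
G_p(0) = 0.08072. Require 1/(1 + K_p·0.08072) = 0.03, so 1 + 0.08072·K_p = 33.33.
K_p = (33.33 − 1)/0.08072 = 401.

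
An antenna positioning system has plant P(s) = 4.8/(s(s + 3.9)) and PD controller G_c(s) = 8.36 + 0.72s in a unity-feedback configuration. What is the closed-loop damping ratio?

Forward path: (8.36 + 0.72s)·4.8/(s(s+3.9)). The closed-loop characteristic equation is s² + (3.9 + 4.8·0.72)s + 4.8·8.36 = 0.
That is s² + 7.356s + 40.13 = 0, so ω_n = 6.335 rad/s and ζ = 7.356/(2·6.335) = 0.5806.

ζ = 0.581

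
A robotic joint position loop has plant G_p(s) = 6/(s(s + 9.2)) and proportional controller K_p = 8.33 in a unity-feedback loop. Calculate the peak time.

T_p = 0.585 s

The closed-loop denominator s² + 9.2s + 49.98 gives ω_n = √49.98 = 7.07 and ζ = 9.2/(2ω_n) = 0.6507.
Damped frequency ω_d = ω_n√(1−ζ²) = 5.368 rad/s, so peak time T_p = π/ω_d = 0.585 s.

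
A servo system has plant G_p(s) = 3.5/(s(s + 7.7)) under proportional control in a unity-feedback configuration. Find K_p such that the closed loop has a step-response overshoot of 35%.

K_p = 42.2

From %OS = 100·exp(−πζ/√(1−ζ²)) = 35%, ζ = −ln(0.35)/√(π²+ln²(0.35)) = 0.3169.
Characteristic equation s² + 7.7s + 3.5K_p = 0 gives ζ = 7.7/(2√(3.5K_p)).
Setting ζ = 0.3169: √(3.5K_p) = 7.7/(2·0.3169) = 12.15, so K_p = 147.6/3.5 = 42.2.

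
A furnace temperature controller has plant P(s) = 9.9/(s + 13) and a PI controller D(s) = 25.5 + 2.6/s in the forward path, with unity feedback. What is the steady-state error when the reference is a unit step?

The open loop D(s)P(s) has a pole at the origin (type 1), so the static position error constant is infinite and e_ss = 1/(1+∞) = 0.

0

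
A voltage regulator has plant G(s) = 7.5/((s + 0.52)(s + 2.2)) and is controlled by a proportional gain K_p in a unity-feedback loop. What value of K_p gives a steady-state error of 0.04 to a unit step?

Steady-state error for a unit step on this type-0 loop is 1/(1 + K_p·G(0)).
G(0) = 6.556. Require 1/(1 + K_p·6.556) = 0.04, so 1 + 6.556·K_p = 25.
K_p = (25 − 1)/6.556 = 3.66.

K_p = 3.66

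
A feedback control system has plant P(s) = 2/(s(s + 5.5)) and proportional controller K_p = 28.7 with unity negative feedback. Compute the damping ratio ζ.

With unity feedback the closed-loop characteristic equation is s² + 5.5s + 28.7·2 = s² + 5.5s + 57.4 = 0.
Matching s² + 2ζω_n s + ω_n²: ω_n = √57.4 = 7.576 rad/s and 2ζω_n = 5.5, so ζ = 5.5/(2·7.576) = 0.363.

ζ = 0.363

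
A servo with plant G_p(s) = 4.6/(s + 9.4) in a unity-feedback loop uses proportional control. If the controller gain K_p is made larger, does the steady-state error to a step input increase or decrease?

e_ss = 1/(1 + K_p·G_p(0)); a larger K_p raises the denominator, so e_ss decreases.

decrease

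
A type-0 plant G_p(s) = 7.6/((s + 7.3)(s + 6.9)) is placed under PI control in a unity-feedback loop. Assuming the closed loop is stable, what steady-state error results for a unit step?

The PI controller's integrator makes the forward path type 1, so e_ss to a step is zero.

0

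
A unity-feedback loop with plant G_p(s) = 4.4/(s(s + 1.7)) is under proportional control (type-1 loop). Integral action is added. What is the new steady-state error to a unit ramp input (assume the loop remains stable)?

0

The integrator raises the loop to type 2, so K_v → ∞ and e_ss to a ramp is zero.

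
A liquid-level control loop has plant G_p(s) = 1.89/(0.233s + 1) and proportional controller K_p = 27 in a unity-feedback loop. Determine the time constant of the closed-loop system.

Closed loop: T(s) = K_p·G_p/(1+K_p·G_p) = 51.03/(0.233s + 1 + 51.03), with pole at s = −(1 + 51.03)/0.233 = −223.3.
Closed-loop time constant τ = 1/223.3 = 0.00448 s.

τ = 0.00448 s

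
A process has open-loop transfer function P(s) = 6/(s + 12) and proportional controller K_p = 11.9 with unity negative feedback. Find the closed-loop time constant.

τ = 0.012 s

Closed-loop transfer function: T(s) = K_p·P(s)/(1 + K_p·P(s)) = 71.4/(s + 12 + 71.4) = 71.4/(s + 83.4).
Time constant τ = 1/83.4 = 0.012 s.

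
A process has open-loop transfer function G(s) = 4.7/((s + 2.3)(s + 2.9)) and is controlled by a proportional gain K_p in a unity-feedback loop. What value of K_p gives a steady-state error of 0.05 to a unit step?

K_p = 27

The loop is type 0, so e_ss(step) = 1/(1 + K_pos) with K_pos = K_p·G(0).
G(0) = 0.7046. Require 1/(1 + K_p·0.7046) = 0.05, so 1 + 0.7046·K_p = 20.
K_p = (20 − 1)/0.7046 = 27.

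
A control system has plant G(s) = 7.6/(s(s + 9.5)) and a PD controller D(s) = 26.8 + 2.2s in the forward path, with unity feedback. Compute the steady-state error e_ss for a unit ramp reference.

0.0466

The loop has one pole at the origin (type 1). Velocity error constant K_v = lim_{s→0} s·D(s)G(s) = 26.8·7.6/9.5 = 21.44.
Steady-state error to a unit ramp: e_ss = 1/K_v = 0.0466.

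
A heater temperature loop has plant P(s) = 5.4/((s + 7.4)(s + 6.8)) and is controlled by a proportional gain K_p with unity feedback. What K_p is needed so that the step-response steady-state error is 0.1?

Steady-state error for a unit step on this type-0 loop is 1/(1 + K_p·P(0)).
P(0) = 0.1073. Require 1/(1 + K_p·0.1073) = 0.1, so 1 + 0.1073·K_p = 10.
K_p = (10 − 1)/0.1073 = 83.9.

K_p = 83.9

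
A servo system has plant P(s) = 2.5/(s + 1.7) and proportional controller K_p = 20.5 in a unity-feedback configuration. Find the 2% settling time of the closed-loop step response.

Closed-loop transfer function: T(s) = K_p·P(s)/(1 + K_p·P(s)) = 51.25/(s + 1.7 + 51.25) = 51.25/(s + 52.95).
Time constant τ = 1/52.95 = 0.01889 s, so the 2% settling time is about 4τ = 0.0755 s.

T_s ≈ 0.0755 s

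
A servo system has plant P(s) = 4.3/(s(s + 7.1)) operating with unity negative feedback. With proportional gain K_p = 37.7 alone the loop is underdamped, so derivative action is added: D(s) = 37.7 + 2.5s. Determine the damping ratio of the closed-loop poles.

Forward path: (37.7 + 2.5s)·4.3/(s(s+7.1)). The closed-loop characteristic equation is s² + (7.1 + 4.3·2.5)s + 4.3·37.7 = 0.
That is s² + 17.85s + 162.1 = 0, so ω_n = 12.73 rad/s and ζ = 17.85/(2·12.73) = 0.701.

ζ = 0.701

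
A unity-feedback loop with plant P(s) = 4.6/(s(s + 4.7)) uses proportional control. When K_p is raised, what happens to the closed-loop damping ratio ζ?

decrease

ζ = 4.7/(2√(4.6K_p)); increasing K_p raises the denominator, so ζ falls.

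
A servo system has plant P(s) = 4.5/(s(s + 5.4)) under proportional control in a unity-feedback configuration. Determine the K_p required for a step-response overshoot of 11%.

K_p = 4.9

From %OS = 100·exp(−πζ/√(1−ζ²)) = 11%, ζ = −ln(0.11)/√(π²+ln²(0.11)) = 0.5749.
Characteristic equation s² + 5.4s + 4.5K_p = 0 gives ζ = 5.4/(2√(4.5K_p)).
Setting ζ = 0.5749: √(4.5K_p) = 5.4/(2·0.5749) = 4.697, so K_p = 22.06/4.5 = 4.9.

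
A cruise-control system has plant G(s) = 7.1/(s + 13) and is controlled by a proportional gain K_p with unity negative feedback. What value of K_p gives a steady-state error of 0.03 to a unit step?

The loop is type 0, so e_ss(step) = 1/(1 + K_pos) with K_pos = K_p·G(0).
G(0) = 0.5462. Require 1/(1 + K_p·0.5462) = 0.03, so 1 + 0.5462·K_p = 33.33.
K_p = (33.33 − 1)/0.5462 = 59.2.

K_p = 59.2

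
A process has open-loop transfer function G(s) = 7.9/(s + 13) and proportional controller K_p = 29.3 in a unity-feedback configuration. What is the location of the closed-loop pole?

s = -244.5

Closed-loop transfer function: T(s) = K_p·G(s)/(1 + K_p·G(s)) = 231.5/(s + 13 + 231.5) = 231.5/(s + 244.5).
The closed-loop pole is at s = −244.5.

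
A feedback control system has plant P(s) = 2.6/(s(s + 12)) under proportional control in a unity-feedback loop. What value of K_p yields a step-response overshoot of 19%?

From %OS = 100·exp(−πζ/√(1−ζ²)) = 19%, ζ = −ln(0.19)/√(π²+ln²(0.19)) = 0.4673.
Characteristic equation s² + 12s + 2.6K_p = 0 gives ζ = 12/(2√(2.6K_p)).
Setting ζ = 0.4673: √(2.6K_p) = 12/(2·0.4673) = 12.84, so K_p = 164.8/2.6 = 63.4.

K_p = 63.4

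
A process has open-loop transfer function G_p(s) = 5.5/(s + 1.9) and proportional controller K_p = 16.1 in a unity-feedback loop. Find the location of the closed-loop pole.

s = -90.45

Closed-loop transfer function: T(s) = K_p·G_p(s)/(1 + K_p·G_p(s)) = 88.55/(s + 1.9 + 88.55) = 88.55/(s + 90.45).
The closed-loop pole is at s = −90.45.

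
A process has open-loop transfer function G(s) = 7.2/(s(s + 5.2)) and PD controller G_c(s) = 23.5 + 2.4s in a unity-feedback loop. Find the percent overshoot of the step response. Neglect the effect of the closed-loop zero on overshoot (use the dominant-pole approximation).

Forward path: (23.5 + 2.4s)·7.2/(s(s+5.2)). The closed-loop characteristic equation is s² + (5.2 + 7.2·2.4)s + 7.2·23.5 = 0.
That is s² + 22.48s + 169.2 = 0, so ω_n = 13.01 rad/s and ζ = 22.48/(2·13.01) = 0.8641.
%OS = 100·exp(−πζ/√(1−ζ²)) = 0.455%.

0.455%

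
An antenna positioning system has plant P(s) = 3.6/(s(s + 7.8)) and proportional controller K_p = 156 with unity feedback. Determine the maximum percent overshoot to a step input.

59.2%

The closed-loop denominator s² + 7.8s + 561.6 gives ω_n = √561.6 = 23.7 and ζ = 7.8/(2ω_n) = 0.1646.
%OS = 100·exp(−πζ/√(1−ζ²)) = 100·exp(−π·0.1646/√0.9729) = 59.2%.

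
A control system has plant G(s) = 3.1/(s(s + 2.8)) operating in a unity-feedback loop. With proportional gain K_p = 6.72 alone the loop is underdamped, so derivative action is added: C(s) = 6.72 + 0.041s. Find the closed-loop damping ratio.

ζ = 0.321

Forward path: (6.72 + 0.041s)·3.1/(s(s+2.8)). The closed-loop characteristic equation is s² + (2.8 + 3.1·0.041)s + 3.1·6.72 = 0.
That is s² + 2.927s + 20.83 = 0, so ω_n = 4.564 rad/s and ζ = 2.927/(2·4.564) = 0.3207.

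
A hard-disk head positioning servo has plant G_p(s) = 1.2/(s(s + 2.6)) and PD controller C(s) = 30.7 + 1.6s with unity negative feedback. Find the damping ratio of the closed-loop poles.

Forward path: (30.7 + 1.6s)·1.2/(s(s+2.6)). The closed-loop characteristic equation is s² + (2.6 + 1.2·1.6)s + 1.2·30.7 = 0.
That is s² + 4.52s + 36.84 = 0, so ω_n = 6.07 rad/s and ζ = 4.52/(2·6.07) = 0.3723.

ζ = 0.372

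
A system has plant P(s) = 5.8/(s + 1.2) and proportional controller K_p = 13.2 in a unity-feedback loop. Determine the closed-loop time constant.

Closed-loop transfer function: T(s) = K_p·P(s)/(1 + K_p·P(s)) = 76.56/(s + 1.2 + 76.56) = 76.56/(s + 77.76).
Time constant τ = 1/77.76 = 0.0129 s.

τ = 0.0129 s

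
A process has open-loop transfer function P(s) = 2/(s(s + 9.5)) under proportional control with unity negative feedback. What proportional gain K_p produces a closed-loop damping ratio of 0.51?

Closed-loop characteristic equation: s² + 9.5s + K_p·2 = 0.
So ω_n = √(2K_p) and 2ζω_n = 9.5, giving ζ = 9.5/(2√(2K_p)).
Setting ζ = 0.51: √(2K_p) = 9.5/(2·0.51) = 9.314, so K_p = 86.75/2 = 43.4.

K_p = 43.4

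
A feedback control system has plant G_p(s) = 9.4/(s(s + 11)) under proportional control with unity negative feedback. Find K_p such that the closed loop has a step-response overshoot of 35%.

From %OS = 100·exp(−πζ/√(1−ζ²)) = 35%, ζ = −ln(0.35)/√(π²+ln²(0.35)) = 0.3169.
Characteristic equation s² + 11s + 9.4K_p = 0 gives ζ = 11/(2√(9.4K_p)).
Setting ζ = 0.3169: √(9.4K_p) = 11/(2·0.3169) = 17.35, so K_p = 301.1/9.4 = 32.

K_p = 32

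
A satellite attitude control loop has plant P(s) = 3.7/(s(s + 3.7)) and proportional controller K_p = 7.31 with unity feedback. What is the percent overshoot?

30.2%

The closed-loop denominator s² + 3.7s + 27.05 gives ω_n = √27.05 = 5.201 and ζ = 3.7/(2ω_n) = 0.3557.
%OS = 100·exp(−πζ/√(1−ζ²)) = 100·exp(−π·0.3557/√0.8735) = 30.2%.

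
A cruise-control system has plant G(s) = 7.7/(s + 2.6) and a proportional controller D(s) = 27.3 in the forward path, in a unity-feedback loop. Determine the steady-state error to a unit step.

0.0122

The loop is type 0. Static position error constant K_pos = D(0)·G(0) = 27.3·2.962 = 80.85.
Steady-state error to a unit step: e_ss = 1/(1+K_pos) = 1/81.85 = 0.0122.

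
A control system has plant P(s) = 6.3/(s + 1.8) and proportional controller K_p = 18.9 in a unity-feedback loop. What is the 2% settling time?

Closed-loop transfer function: T(s) = K_p·P(s)/(1 + K_p·P(s)) = 119.1/(s + 1.8 + 119.1) = 119.1/(s + 120.9).
Time constant τ = 1/120.9 = 0.008273 s, so the 2% settling time is about 4τ = 0.0331 s.

T_s ≈ 0.0331 s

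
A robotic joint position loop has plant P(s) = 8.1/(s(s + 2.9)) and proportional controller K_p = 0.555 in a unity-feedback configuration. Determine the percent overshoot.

From 1 + K_pP(s) = 0: s² + 2.9s + 4.495 = 0 ⇒ ω_n = 2.12, ζ = 0.6839.
%OS = 100·exp(−πζ/√(1−ζ²)) = 100·exp(−π·0.6839/√0.5323) = 5.26%.

5.26%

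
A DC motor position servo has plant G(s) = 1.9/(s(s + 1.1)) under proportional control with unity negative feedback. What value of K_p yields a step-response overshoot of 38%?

From %OS = 100·exp(−πζ/√(1−ζ²)) = 38%, ζ = −ln(0.38)/√(π²+ln²(0.38)) = 0.2943.
Characteristic equation s² + 1.1s + 1.9K_p = 0 gives ζ = 1.1/(2√(1.9K_p)).
Setting ζ = 0.2943: √(1.9K_p) = 1.1/(2·0.2943) = 1.869, so K_p = 3.491/1.9 = 1.84.

K_p = 1.84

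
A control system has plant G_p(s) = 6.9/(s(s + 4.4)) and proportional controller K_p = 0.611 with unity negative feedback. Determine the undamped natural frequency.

The closed-loop denominator is s(s+4.4) + 0.611·6.9 = s² + 4.4s + 4.216.
Matching s² + 2ζω_n s + ω_n²: ω_n = √4.216 = 2.053 rad/s and 2ζω_n = 4.4, so ζ = 4.4/(2·2.053) = 1.07.

ω_n = 2.05 rad/s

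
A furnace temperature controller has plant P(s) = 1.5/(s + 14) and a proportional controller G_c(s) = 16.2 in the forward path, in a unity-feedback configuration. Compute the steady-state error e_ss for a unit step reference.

The loop is type 0. Static position error constant K_pos = G_c(0)·P(0) = 16.2·0.1071 = 1.736.
Steady-state error to a unit step: e_ss = 1/(1+K_pos) = 1/2.736 = 0.366.

0.366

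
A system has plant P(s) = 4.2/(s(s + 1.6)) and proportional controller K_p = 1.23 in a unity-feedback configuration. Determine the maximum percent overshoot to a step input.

Closed-loop characteristic equation: s² + 1.6s + 5.166 = 0, so ω_n = 2.273 rad/s and ζ = 1.6/(2·2.273) = 0.352.
%OS = 100·exp(−πζ/√(1−ζ²)) = 100·exp(−π·0.352/√0.8761) = 30.7%.

30.7%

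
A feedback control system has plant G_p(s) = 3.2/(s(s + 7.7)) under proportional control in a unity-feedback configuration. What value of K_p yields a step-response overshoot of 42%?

From %OS = 100·exp(−πζ/√(1−ζ²)) = 42%, ζ = −ln(0.42)/√(π²+ln²(0.42)) = 0.2662.
Characteristic equation s² + 7.7s + 3.2K_p = 0 gives ζ = 7.7/(2√(3.2K_p)).
Setting ζ = 0.2662: √(3.2K_p) = 7.7/(2·0.2662) = 14.46, so K_p = 209.2/3.2 = 65.4.

K_p = 65.4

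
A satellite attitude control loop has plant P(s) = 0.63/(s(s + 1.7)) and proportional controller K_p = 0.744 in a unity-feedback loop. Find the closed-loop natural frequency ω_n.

ω_n = 0.685 rad/s

With unity feedback the closed-loop characteristic equation is s² + 1.7s + 0.744·0.63 = s² + 1.7s + 0.4687 = 0.
Matching s² + 2ζω_n s + ω_n²: ω_n = √0.4687 = 0.6846 rad/s and 2ζω_n = 1.7, so ζ = 1.7/(2·0.6846) = 1.24.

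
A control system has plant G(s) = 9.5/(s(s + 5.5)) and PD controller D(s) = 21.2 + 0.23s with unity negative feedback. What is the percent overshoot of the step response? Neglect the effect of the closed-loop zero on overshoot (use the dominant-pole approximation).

Forward path: (21.2 + 0.23s)·9.5/(s(s+5.5)). The closed-loop characteristic equation is s² + (5.5 + 9.5·0.23)s + 9.5·21.2 = 0.
That is s² + 7.685s + 201.4 = 0, so ω_n = 14.19 rad/s and ζ = 7.685/(2·14.19) = 0.2708.
%OS = 100·exp(−πζ/√(1−ζ²)) = 41.3%.

41.3%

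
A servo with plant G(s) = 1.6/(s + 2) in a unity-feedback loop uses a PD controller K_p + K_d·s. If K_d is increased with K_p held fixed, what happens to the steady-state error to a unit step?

unchanged

K_d affects only the transient (the s-coefficient); the DC loop gain, and hence e_ss, depends only on K_p.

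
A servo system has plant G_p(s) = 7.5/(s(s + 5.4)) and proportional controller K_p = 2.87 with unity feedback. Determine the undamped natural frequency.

With unity feedback the closed-loop characteristic equation is s² + 5.4s + 2.87·7.5 = s² + 5.4s + 21.53 = 0.
So ω_n² = 21.53 ⇒ ω_n = 4.64 rad/s, and ζ = 5.4/(2ω_n) = 0.582.

ω_n = 4.64 rad/s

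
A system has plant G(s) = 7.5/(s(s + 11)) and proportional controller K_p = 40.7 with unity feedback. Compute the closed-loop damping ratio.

ζ = 0.315

With unity feedback the closed-loop characteristic equation is s² + 11s + 40.7·7.5 = s² + 11s + 305.2 = 0.
So ω_n² = 305.2 ⇒ ω_n = 17.47 rad/s, and ζ = 11/(2ω_n) = 0.315.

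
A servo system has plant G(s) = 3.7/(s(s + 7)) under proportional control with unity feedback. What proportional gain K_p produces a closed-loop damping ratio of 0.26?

Closed-loop characteristic equation: s² + 7s + K_p·3.7 = 0.
So ω_n = √(3.7K_p) and 2ζω_n = 7, giving ζ = 7/(2√(3.7K_p)).
Setting ζ = 0.26: √(3.7K_p) = 7/(2·0.26) = 13.46, so K_p = 181.2/3.7 = 49.

K_p = 49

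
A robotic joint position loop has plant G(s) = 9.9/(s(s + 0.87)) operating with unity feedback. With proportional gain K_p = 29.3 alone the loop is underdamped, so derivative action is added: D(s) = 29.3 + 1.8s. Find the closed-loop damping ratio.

ζ = 0.549

Forward path: (29.3 + 1.8s)·9.9/(s(s+0.87)). The closed-loop characteristic equation is s² + (0.87 + 9.9·1.8)s + 9.9·29.3 = 0.
That is s² + 18.69s + 290.1 = 0, so ω_n = 17.03 rad/s and ζ = 18.69/(2·17.03) = 0.5487.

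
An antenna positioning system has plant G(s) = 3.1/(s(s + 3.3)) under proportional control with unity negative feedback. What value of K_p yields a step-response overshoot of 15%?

From %OS = 100·exp(−πζ/√(1−ζ²)) = 15%, ζ = −ln(0.15)/√(π²+ln²(0.15)) = 0.5169.
Characteristic equation s² + 3.3s + 3.1K_p = 0 gives ζ = 3.3/(2√(3.1K_p)).
Setting ζ = 0.5169: √(3.1K_p) = 3.3/(2·0.5169) = 3.192, so K_p = 10.19/3.1 = 3.29.

K_p = 3.29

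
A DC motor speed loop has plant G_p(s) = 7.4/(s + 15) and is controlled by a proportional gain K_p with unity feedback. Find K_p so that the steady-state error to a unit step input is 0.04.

Steady-state error for a unit step on this type-0 loop is 1/(1 + K_p·G_p(0)).
G_p(0) = 0.4933. Require 1/(1 + K_p·0.4933) = 0.04, so 1 + 0.4933·K_p = 25.
K_p = (25 − 1)/0.4933 = 48.6.

K_p = 48.6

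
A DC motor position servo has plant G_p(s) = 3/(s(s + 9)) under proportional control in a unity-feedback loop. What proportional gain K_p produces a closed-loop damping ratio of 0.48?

Closed-loop characteristic equation: s² + 9s + K_p·3 = 0.
So ω_n = √(3K_p) and 2ζω_n = 9, giving ζ = 9/(2√(3K_p)).
Setting ζ = 0.48: √(3K_p) = 9/(2·0.48) = 9.375, so K_p = 87.89/3 = 29.3.

K_p = 29.3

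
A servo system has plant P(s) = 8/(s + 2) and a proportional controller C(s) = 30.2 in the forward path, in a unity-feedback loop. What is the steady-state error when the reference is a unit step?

The loop is type 0. Static position error constant K_pos = C(0)·P(0) = 30.2·4 = 120.8.
Steady-state error to a unit step: e_ss = 1/(1+K_pos) = 1/121.8 = 0.00821.

0.00821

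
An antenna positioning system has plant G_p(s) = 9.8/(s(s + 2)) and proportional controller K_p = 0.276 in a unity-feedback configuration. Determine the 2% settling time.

From 1 + K_pG_p(s) = 0: s² + 2s + 2.705 = 0 ⇒ ω_n = 1.645, ζ = 0.608.
2% settling time T_s ≈ 4/(ζω_n) = 4/1 = 4 s.

T_s ≈ 4 s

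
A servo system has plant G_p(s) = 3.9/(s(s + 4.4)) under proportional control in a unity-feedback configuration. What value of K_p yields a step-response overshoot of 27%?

From %OS = 100·exp(−πζ/√(1−ζ²)) = 27%, ζ = −ln(0.27)/√(π²+ln²(0.27)) = 0.3847.
Characteristic equation s² + 4.4s + 3.9K_p = 0 gives ζ = 4.4/(2√(3.9K_p)).
Setting ζ = 0.3847: √(3.9K_p) = 4.4/(2·0.3847) = 5.719, so K_p = 32.7/3.9 = 8.39.

K_p = 8.39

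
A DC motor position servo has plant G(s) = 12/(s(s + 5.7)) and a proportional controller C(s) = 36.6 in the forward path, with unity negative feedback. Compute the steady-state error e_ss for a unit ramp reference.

0.013

The loop has one pole at the origin (type 1). Velocity error constant K_v = lim_{s→0} s·C(s)G(s) = 36.6·12/5.7 = 77.05.
Steady-state error to a unit ramp: e_ss = 1/K_v = 0.013.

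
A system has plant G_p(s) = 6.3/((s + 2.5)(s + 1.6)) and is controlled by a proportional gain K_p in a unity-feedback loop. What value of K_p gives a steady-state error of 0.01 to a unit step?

K_p = 62.9

The loop is type 0, so e_ss(step) = 1/(1 + K_pos) with K_pos = K_p·G_p(0).
G_p(0) = 1.575. Require 1/(1 + K_p·1.575) = 0.01, so 1 + 1.575·K_p = 100.
K_p = (100 − 1)/1.575 = 62.9.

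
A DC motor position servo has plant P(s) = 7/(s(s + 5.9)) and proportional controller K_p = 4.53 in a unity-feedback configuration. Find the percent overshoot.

The closed-loop denominator s² + 5.9s + 31.71 gives ω_n = √31.71 = 5.631 and ζ = 5.9/(2ω_n) = 0.5239.
%OS = 100·exp(−πζ/√(1−ζ²)) = 100·exp(−π·0.5239/√0.7256) = 14.5%.

14.5%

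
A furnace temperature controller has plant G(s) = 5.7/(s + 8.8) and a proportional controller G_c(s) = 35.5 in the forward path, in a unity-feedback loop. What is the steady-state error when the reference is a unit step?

The loop is type 0. Static position error constant K_pos = G_c(0)·G(0) = 35.5·0.6477 = 22.99.
Steady-state error to a unit step: e_ss = 1/(1+K_pos) = 1/23.99 = 0.0417.

0.0417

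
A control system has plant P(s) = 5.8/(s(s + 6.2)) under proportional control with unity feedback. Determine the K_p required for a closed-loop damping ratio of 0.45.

K_p = 8.18

Closed-loop characteristic equation: s² + 6.2s + K_p·5.8 = 0.
So ω_n = √(5.8K_p) and 2ζω_n = 6.2, giving ζ = 6.2/(2√(5.8K_p)).
Setting ζ = 0.45: √(5.8K_p) = 6.2/(2·0.45) = 6.889, so K_p = 47.46/5.8 = 8.18.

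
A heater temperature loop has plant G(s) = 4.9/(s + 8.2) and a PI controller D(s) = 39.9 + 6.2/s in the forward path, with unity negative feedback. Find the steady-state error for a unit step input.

The open loop D(s)G(s) has a pole at the origin (type 1), so the static position error constant is infinite and e_ss = 1/(1+∞) = 0.

0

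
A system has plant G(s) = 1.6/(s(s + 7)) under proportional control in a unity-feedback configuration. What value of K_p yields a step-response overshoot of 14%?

K_p = 27.2

From %OS = 100·exp(−πζ/√(1−ζ²)) = 14%, ζ = −ln(0.14)/√(π²+ln²(0.14)) = 0.5305.
Characteristic equation s² + 7s + 1.6K_p = 0 gives ζ = 7/(2√(1.6K_p)).
Setting ζ = 0.5305: √(1.6K_p) = 7/(2·0.5305) = 6.597, so K_p = 43.53/1.6 = 27.2.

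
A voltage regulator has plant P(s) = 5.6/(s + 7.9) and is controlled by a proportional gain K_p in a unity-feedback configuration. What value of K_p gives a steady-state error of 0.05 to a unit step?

The loop is type 0, so e_ss(step) = 1/(1 + K_pos) with K_pos = K_p·P(0).
P(0) = 0.7089. Require 1/(1 + K_p·0.7089) = 0.05, so 1 + 0.7089·K_p = 20.
K_p = (20 − 1)/0.7089 = 26.8.

K_p = 26.8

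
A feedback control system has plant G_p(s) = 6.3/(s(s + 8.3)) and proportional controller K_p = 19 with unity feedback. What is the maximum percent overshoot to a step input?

The closed-loop denominator s² + 8.3s + 119.7 gives ω_n = √119.7 = 10.94 and ζ = 8.3/(2ω_n) = 0.3793.
%OS = 100·exp(−πζ/√(1−ζ²)) = 100·exp(−π·0.3793/√0.8561) = 27.6%.

27.6%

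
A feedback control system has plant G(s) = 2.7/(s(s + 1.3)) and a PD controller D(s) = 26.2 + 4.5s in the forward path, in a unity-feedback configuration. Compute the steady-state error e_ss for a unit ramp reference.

0.0184

The loop has one pole at the origin (type 1). Velocity error constant K_v = lim_{s→0} s·D(s)G(s) = 26.2·2.7/1.3 = 54.42.
Steady-state error to a unit ramp: e_ss = 1/K_v = 0.0184.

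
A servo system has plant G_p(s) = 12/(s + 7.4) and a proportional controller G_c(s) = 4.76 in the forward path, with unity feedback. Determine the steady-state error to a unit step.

The loop is type 0. Static position error constant K_pos = G_c(0)·G_p(0) = 4.76·1.622 = 7.719.
Steady-state error to a unit step: e_ss = 1/(1+K_pos) = 1/8.719 = 0.115.

0.115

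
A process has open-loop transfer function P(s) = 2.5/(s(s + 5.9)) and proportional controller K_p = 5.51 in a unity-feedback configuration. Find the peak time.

The closed-loop denominator s² + 5.9s + 13.77 gives ω_n = √13.77 = 3.711 and ζ = 5.9/(2ω_n) = 0.7948.
Damped frequency ω_d = ω_n√(1−ζ²) = 2.252 rad/s, so peak time T_p = π/ω_d = 1.39 s.

T_p = 1.39 s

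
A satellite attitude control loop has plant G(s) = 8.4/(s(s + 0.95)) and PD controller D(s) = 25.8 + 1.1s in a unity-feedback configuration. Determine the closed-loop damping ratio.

Forward path: (25.8 + 1.1s)·8.4/(s(s+0.95)). The closed-loop characteristic equation is s² + (0.95 + 8.4·1.1)s + 8.4·25.8 = 0.
That is s² + 10.19s + 216.7 = 0, so ω_n = 14.72 rad/s and ζ = 10.19/(2·14.72) = 0.3461.

ζ = 0.346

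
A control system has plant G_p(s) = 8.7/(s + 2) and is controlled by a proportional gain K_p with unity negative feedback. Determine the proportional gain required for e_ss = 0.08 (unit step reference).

For a type-0 loop with proportional control, e_ss = 1/(1 + K_p·G_p(0)).
G_p(0) = 4.35. Require 1/(1 + K_p·4.35) = 0.08, so 1 + 4.35·K_p = 12.5.
K_p = (12.5 − 1)/4.35 = 2.64.

K_p = 2.64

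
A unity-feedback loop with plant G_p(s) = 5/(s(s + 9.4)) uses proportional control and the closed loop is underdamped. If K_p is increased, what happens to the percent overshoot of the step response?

Characteristic equation s² + 9.4s + K_p·5 = 0: raising K_p raises ω_n while 2ζω_n = 9.4 is fixed, so ζ falls and overshoot grows.

increase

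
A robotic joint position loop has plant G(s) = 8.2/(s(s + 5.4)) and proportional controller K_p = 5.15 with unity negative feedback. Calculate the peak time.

T_p = 0.531 s

Closed-loop characteristic equation: s² + 5.4s + 42.23 = 0, so ω_n = 6.498 rad/s and ζ = 5.4/(2·6.498) = 0.4155.
Damped frequency ω_d = ω_n√(1−ζ²) = 5.911 rad/s, so peak time T_p = π/ω_d = 0.531 s.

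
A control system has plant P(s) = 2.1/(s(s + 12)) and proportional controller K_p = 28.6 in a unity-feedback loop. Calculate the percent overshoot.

2.14%

The closed-loop denominator s² + 12s + 60.06 gives ω_n = √60.06 = 7.75 and ζ = 12/(2ω_n) = 0.7742.
%OS = 100·exp(−πζ/√(1−ζ²)) = 100·exp(−π·0.7742/√0.4006) = 2.14%.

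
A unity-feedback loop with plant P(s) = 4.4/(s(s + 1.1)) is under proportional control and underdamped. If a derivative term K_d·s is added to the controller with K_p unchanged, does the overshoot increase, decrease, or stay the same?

With PD the characteristic equation becomes s² + (a + K·K_d)s + K·K_p = 0; the damping term grows, ζ rises, overshoot falls.

decrease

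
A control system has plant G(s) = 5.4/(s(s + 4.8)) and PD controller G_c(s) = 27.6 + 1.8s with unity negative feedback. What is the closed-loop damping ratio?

Forward path: (27.6 + 1.8s)·5.4/(s(s+4.8)). The closed-loop characteristic equation is s² + (4.8 + 5.4·1.8)s + 5.4·27.6 = 0.
That is s² + 14.52s + 149 = 0, so ω_n = 12.21 rad/s and ζ = 14.52/(2·12.21) = 0.5947.

ζ = 0.595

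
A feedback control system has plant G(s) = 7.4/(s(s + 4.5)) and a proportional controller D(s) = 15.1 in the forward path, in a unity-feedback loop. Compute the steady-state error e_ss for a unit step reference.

The open loop D(s)G(s) has a pole at the origin (type 1), so the static position error constant is infinite and e_ss = 1/(1+∞) = 0.

0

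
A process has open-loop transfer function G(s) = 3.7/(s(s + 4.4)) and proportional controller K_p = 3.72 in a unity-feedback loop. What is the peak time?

Closed-loop characteristic equation: s² + 4.4s + 13.76 = 0, so ω_n = 3.71 rad/s and ζ = 4.4/(2·3.71) = 0.593.
Damped frequency ω_d = ω_n√(1−ζ²) = 2.987 rad/s, so peak time T_p = π/ω_d = 1.05 s.

T_p = 1.05 s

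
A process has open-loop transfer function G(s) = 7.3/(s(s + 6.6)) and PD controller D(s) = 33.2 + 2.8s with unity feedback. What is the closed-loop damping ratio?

Forward path: (33.2 + 2.8s)·7.3/(s(s+6.6)). The closed-loop characteristic equation is s² + (6.6 + 7.3·2.8)s + 7.3·33.2 = 0.
That is s² + 27.04s + 242.4 = 0, so ω_n = 15.57 rad/s and ζ = 27.04/(2·15.57) = 0.8685.

ζ = 0.868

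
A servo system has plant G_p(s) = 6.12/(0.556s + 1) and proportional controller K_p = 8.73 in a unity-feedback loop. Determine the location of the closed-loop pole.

Closed loop: T(s) = K_p·G_p/(1+K_p·G_p) = 53.43/(0.556s + 1 + 53.43), with pole at s = −(1 + 53.43)/0.556 = −97.89.

s = -97.89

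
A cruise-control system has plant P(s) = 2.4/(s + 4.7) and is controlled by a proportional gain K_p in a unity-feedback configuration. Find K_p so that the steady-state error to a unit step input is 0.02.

K_p = 96

The loop is type 0, so e_ss(step) = 1/(1 + K_pos) with K_pos = K_p·P(0).
P(0) = 0.5106. Require 1/(1 + K_p·0.5106) = 0.02, so 1 + 0.5106·K_p = 50.
K_p = (50 − 1)/0.5106 = 96.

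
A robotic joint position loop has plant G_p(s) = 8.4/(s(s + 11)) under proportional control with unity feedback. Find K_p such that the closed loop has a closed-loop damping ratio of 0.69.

K_p = 7.56

Closed-loop characteristic equation: s² + 11s + K_p·8.4 = 0.
So ω_n = √(8.4K_p) and 2ζω_n = 11, giving ζ = 11/(2√(8.4K_p)).
Setting ζ = 0.69: √(8.4K_p) = 11/(2·0.69) = 7.971, so K_p = 63.54/8.4 = 7.56.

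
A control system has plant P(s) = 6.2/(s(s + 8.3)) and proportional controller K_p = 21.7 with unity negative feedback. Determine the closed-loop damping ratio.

With unity feedback the closed-loop characteristic equation is s² + 8.3s + 21.7·6.2 = s² + 8.3s + 134.5 = 0.
So ω_n² = 134.5 ⇒ ω_n = 11.6 rad/s, and ζ = 8.3/(2ω_n) = 0.358.

ζ = 0.358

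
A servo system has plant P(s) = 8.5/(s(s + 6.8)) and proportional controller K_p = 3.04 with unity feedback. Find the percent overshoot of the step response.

Closed-loop characteristic equation: s² + 6.8s + 25.84 = 0, so ω_n = 5.083 rad/s and ζ = 6.8/(2·5.083) = 0.6689.
%OS = 100·exp(−πζ/√(1−ζ²)) = 100·exp(−π·0.6689/√0.5526) = 5.92%.

5.92%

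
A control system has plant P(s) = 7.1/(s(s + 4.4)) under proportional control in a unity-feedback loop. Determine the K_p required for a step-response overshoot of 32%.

K_p = 5.86

From %OS = 100·exp(−πζ/√(1−ζ²)) = 32%, ζ = −ln(0.32)/√(π²+ln²(0.32)) = 0.341.
Characteristic equation s² + 4.4s + 7.1K_p = 0 gives ζ = 4.4/(2√(7.1K_p)).
Setting ζ = 0.341: √(7.1K_p) = 4.4/(2·0.341) = 6.452, so K_p = 41.63/7.1 = 5.86.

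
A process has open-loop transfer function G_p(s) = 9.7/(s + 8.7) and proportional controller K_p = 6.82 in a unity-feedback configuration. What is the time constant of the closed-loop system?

Closed-loop transfer function: T(s) = K_p·G_p(s)/(1 + K_p·G_p(s)) = 66.15/(s + 8.7 + 66.15) = 66.15/(s + 74.85).
Time constant τ = 1/74.85 = 0.0134 s.

τ = 0.0134 s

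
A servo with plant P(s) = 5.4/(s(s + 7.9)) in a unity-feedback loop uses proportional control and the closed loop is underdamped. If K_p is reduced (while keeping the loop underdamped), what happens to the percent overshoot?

decrease

ζ = 7.9/(2√(5.4K_p)) rises as K_p falls; higher damping means less overshoot.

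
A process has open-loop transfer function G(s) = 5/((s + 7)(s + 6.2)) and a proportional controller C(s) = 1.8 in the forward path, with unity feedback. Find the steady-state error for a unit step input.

The loop is type 0. Static position error constant K_pos = C(0)·G(0) = 1.8·0.1152 = 0.2074.
Steady-state error to a unit step: e_ss = 1/(1+K_pos) = 1/1.207 = 0.828.

0.828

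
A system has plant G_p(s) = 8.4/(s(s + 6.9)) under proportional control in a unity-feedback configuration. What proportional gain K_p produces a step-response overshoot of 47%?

K_p = 25.9

From %OS = 100·exp(−πζ/√(1−ζ²)) = 47%, ζ = −ln(0.47)/√(π²+ln²(0.47)) = 0.2337.
Characteristic equation s² + 6.9s + 8.4K_p = 0 gives ζ = 6.9/(2√(8.4K_p)).
Setting ζ = 0.2337: √(8.4K_p) = 6.9/(2·0.2337) = 14.76, so K_p = 218/8.4 = 25.9.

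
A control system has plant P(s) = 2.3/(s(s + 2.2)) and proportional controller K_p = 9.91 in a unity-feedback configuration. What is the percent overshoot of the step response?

The closed-loop denominator s² + 2.2s + 22.79 gives ω_n = √22.79 = 4.774 and ζ = 2.2/(2ω_n) = 0.2304.
%OS = 100·exp(−πζ/√(1−ζ²)) = 100·exp(−π·0.2304/√0.9469) = 47.5%.

47.5%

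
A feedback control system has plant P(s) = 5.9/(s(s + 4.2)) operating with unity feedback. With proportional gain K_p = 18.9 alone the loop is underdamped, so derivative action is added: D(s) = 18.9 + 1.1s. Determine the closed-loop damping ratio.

Forward path: (18.9 + 1.1s)·5.9/(s(s+4.2)). The closed-loop characteristic equation is s² + (4.2 + 5.9·1.1)s + 5.9·18.9 = 0.
That is s² + 10.69s + 111.5 = 0, so ω_n = 10.56 rad/s and ζ = 10.69/(2·10.56) = 0.5062.

ζ = 0.506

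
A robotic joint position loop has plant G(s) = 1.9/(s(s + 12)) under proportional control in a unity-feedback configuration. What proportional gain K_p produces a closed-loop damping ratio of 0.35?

Closed-loop characteristic equation: s² + 12s + K_p·1.9 = 0.
So ω_n = √(1.9K_p) and 2ζω_n = 12, giving ζ = 12/(2√(1.9K_p)).
Setting ζ = 0.35: √(1.9K_p) = 12/(2·0.35) = 17.14, so K_p = 293.9/1.9 = 155.

K_p = 155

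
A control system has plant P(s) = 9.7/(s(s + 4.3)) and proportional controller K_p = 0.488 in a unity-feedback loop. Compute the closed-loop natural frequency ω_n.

With unity feedback the closed-loop characteristic equation is s² + 4.3s + 0.488·9.7 = s² + 4.3s + 4.734 = 0.
Matching s² + 2ζω_n s + ω_n²: ω_n = √4.734 = 2.176 rad/s and 2ζω_n = 4.3, so ζ = 4.3/(2·2.176) = 0.988.

ω_n = 2.18 rad/s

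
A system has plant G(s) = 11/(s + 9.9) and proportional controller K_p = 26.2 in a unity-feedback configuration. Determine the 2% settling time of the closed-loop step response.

T_s ≈ 0.0134 s

Closed-loop transfer function: T(s) = K_p·G(s)/(1 + K_p·G(s)) = 288.2/(s + 9.9 + 288.2) = 288.2/(s + 298.1).
Time constant τ = 1/298.1 = 0.003355 s, so the 2% settling time is about 4τ = 0.0134 s.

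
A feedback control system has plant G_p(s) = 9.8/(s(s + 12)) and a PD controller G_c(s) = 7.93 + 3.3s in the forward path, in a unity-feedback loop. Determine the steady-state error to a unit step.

The open loop G_c(s)G_p(s) has a pole at the origin (type 1), so the static position error constant is infinite and e_ss = 1/(1+∞) = 0.

0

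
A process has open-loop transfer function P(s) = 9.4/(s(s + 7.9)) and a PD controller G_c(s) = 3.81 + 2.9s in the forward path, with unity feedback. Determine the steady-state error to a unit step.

The open loop G_c(s)P(s) has a pole at the origin (type 1), so the static position error constant is infinite and e_ss = 1/(1+∞) = 0.

0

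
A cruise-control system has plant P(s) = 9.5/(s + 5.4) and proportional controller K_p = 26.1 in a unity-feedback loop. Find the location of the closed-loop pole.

s = -253.4

Closed-loop transfer function: T(s) = K_p·P(s)/(1 + K_p·P(s)) = 248/(s + 5.4 + 248) = 248/(s + 253.4).
The closed-loop pole is at s = −253.4.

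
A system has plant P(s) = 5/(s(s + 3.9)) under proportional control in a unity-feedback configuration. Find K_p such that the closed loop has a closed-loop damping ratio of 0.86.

K_p = 1.03

Closed-loop characteristic equation: s² + 3.9s + K_p·5 = 0.
So ω_n = √(5K_p) and 2ζω_n = 3.9, giving ζ = 3.9/(2√(5K_p)).
Setting ζ = 0.86: √(5K_p) = 3.9/(2·0.86) = 2.267, so K_p = 5.141/5 = 1.03.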